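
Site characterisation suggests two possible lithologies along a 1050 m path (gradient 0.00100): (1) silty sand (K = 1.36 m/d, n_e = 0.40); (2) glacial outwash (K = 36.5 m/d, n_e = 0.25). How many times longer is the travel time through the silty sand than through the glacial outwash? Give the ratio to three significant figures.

42.9

Unit 1 (silty sand): v = 1.36×0.0010/0.40 = 0.003400 m/d, t = 1050/0.003400 = 308800 d
Unit 2 (glacial outwash): v = 36.5×0.0010/0.25 = 0.1460 m/d, t = 1050/0.1460 = 7192 d
t(silty sand) / t(glacial outwash) = 308800/7192 = 42.9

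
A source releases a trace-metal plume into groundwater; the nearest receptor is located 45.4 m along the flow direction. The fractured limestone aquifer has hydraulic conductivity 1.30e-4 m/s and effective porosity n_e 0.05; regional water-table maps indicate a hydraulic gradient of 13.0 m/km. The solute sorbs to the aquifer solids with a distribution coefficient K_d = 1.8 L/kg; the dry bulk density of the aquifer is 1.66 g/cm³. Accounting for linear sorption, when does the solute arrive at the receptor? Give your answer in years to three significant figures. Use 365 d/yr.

K = 1.30e-4 m/s × 86400 s/d = 11.23 m/d
Specific discharge q = 11.23 × 0.013 = 0.1460 m/d
v = Ki/n = 11.23·0.013/0.05 = 2.920 m/d
Retardation R = 1 + ρ_b·K_d/n = 1 + 1.66×1.8/0.05 = 60.76
Contaminant velocity v_c = v/R = 2.920/60.76 = 0.04806 m/d
t = L/v_c = 45.4/0.04806 = 944.6 d
   = 944.6/365 = 2.59 yr

2.59 years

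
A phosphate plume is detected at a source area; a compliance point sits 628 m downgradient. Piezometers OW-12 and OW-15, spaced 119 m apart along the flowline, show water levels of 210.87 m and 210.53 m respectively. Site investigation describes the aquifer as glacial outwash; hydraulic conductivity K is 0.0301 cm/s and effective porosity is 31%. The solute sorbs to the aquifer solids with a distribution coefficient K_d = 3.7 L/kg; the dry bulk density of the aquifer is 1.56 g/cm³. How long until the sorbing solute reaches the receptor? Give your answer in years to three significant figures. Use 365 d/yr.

141 years

Hydraulic gradient i = (210.87 − 210.53) / 119 = 0.34 / 119 = 0.002857
K = 0.0301 cm/s × 864 = 26.01 m/d
Specific discharge q = 26.01 × 0.002857 = 0.07430 m/d
Seepage velocity v = q / n = 0.07430 / 0.31 = 0.2397 m/d
Retardation R = 1 + ρ_b·K_d/n = 1 + 1.56×3.7/0.31 = 19.62
Contaminant velocity v_c = v/R = 0.2397/19.62 = 0.01222 m/d
t = L/v_c = 628/0.01222 = 51400 d
   = 51400/365 = 141 yr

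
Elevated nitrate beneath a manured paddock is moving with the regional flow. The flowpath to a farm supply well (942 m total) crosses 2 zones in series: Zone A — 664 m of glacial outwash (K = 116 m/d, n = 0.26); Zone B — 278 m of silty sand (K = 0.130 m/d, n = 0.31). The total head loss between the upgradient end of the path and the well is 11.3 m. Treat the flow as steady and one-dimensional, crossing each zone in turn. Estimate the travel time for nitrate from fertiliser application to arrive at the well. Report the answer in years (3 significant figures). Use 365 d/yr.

Steady 1-D flow in series ⇒ the Darcy flux q is identical in every zone and the zone head losses add (resistances L/K in series).
Σ(L/K) = 664/116 + 278/0.130 = 5.724 + 2138 = 2144 d
q = ΔH / Σ(L/K) = 11.3 / 2144 = 0.005270 m/d (same in every zone)
Zone A: v = q/n = 0.005270/0.26 = 0.02027 m/d → t_A = 664/0.02027 = 32760 d
Zone B: v = q/n = 0.005270/0.31 = 0.01700 m/d → t_B = 278/0.01700 = 16350 d
Total t = 32760 + 16350 = 49110 d
   = 49110 / 365 = 135 yr

135 years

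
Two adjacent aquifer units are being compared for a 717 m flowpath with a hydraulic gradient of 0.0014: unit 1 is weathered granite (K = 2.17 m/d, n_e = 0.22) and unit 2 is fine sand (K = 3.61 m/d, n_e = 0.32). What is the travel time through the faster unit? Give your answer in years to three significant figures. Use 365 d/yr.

Unit 1 (weathered granite): v = 2.17×0.0014/0.22 = 0.01381 m/d, t = 717/0.01381 = 51920 d
Unit 2 (fine sand): v = 3.61×0.0014/0.32 = 0.01579 m/d, t = 717/0.01579 = 45400 d
Faster: 45400 d / 365 = 124 yr

124 years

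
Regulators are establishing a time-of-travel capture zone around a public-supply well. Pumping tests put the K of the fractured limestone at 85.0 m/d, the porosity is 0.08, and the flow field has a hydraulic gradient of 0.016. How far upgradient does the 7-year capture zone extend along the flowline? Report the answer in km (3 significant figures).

43.4 km

Specific discharge q = 85.0 × 0.016 = 1.360 m/d
v_s = q/n_e = 1.360/0.08 = 17.00 m/d
T = 7 yr × 365 = 2555 d
L = v × T = 17.00 × 2555 = 43440 m
   = 43.4 km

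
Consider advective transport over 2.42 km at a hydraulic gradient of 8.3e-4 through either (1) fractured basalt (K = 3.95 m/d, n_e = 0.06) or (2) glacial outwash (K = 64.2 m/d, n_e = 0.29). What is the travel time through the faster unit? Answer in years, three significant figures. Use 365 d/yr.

Unit 1 (fractured basalt): v = 3.95×8.3e-4/0.06 = 0.05464 m/d, t = 2420/0.05464 = 44290 d
Unit 2 (glacial outwash): v = 64.2×8.3e-4/0.29 = 0.1837 m/d, t = 2420/0.1837 = 13170 d
Faster: 13170 d / 365 = 36.1 yr

36.1 years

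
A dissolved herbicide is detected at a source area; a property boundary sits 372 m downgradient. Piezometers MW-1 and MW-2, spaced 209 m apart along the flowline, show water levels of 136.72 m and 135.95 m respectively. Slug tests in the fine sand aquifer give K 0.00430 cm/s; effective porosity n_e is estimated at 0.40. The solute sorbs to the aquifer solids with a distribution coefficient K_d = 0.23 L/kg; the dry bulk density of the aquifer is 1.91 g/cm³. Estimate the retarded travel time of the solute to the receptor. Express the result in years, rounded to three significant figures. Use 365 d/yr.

62.5 years

Hydraulic gradient i = (136.72 − 135.95) / 209 = 0.77 / 209 = 0.003684
K = 0.00430 cm/s × 864 = 3.715 m/d
q = Ki = 3.715 × 0.003684 = 0.01369 m/d
Seepage velocity v = q / n = 0.01369 / 0.40 = 0.03422 m/d
Retardation R = 1 + ρ_b·K_d/n = 1 + 1.91×0.23/0.40 = 2.098
Contaminant velocity v_c = v/R = 0.03422/2.098 = 0.01631 m/d
t = L/v_c = 372/0.01631 = 22810 d
   = 22810/365 = 62.5 yr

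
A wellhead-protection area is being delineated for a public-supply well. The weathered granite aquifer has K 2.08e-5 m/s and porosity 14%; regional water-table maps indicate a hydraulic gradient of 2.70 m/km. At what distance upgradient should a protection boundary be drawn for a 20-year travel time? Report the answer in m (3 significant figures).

253 m

K = 2.08e-5 m/s × 86400 s/d = 1.797 m/d
Darcy flux q = K·i = 1.797 × 0.0027 = 0.004852 m/d
v_s = q/n_e = 0.004852/0.14 = 0.03466 m/d
T = 20 yr × 365 = 7300 d
L = v × T = 0.03466 × 7300 = 253.0 m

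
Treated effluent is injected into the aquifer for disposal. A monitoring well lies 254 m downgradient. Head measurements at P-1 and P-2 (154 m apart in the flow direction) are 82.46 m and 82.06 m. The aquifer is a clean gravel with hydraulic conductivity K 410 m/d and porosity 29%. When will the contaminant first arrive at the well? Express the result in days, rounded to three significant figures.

Hydraulic gradient i = (82.46 − 82.06) / 154 = 0.40 / 154 = 0.002597
Specific discharge q = 410 × 0.002597 = 1.065 m/d
Seepage velocity v = q / n = 1.065 / 0.29 = 3.672 m/d
t = L / v = 254 / 3.672 = 69.17 d

69.2 days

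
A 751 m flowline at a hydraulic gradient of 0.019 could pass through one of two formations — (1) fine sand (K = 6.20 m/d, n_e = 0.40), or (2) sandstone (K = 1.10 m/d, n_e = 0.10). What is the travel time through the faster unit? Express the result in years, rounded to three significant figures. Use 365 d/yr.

Unit 1 (fine sand): v = 6.20×0.019/0.40 = 0.2945 m/d, t = 751/0.2945 = 2550 d
Unit 2 (sandstone): v = 1.10×0.019/0.10 = 0.2090 m/d, t = 751/0.2090 = 3593 d
Faster: 2550 d / 365 = 6.99 yr

6.99 years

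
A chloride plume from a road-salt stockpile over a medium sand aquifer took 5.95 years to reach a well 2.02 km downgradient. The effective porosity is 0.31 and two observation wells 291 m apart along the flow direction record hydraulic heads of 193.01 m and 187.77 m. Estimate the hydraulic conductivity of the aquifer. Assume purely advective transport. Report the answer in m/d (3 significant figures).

16.0 m/d

Hydraulic gradient i = (193.01 − 187.77) / 291 = 5.24 / 291 = 0.01801
t = 5.95 years = 2172 d
L = 2.02 km = 2020 m
v = L / t = 2020 / 2172 = 0.9301 m/d
K = v · n / i = 0.9301 × 0.31 / 0.01801 = 16.0 m/d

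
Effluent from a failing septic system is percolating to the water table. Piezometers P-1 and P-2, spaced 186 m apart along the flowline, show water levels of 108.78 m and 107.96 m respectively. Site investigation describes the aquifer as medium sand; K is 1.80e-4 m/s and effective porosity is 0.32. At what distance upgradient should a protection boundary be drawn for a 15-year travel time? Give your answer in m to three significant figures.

1170 m

Hydraulic gradient i = (108.78 − 107.96) / 186 = 0.82 / 186 = 0.004409
K = 1.80e-4 m/s × 86400 s/d = 15.55 m/d
q = Ki = 15.55 × 0.004409 = 0.06856 m/d
Seepage velocity v = q / n = 0.06856 / 0.32 = 0.2143 m/d
T = 15 yr × 365 = 5475 d
L = v × T = 0.2143 × 5475 = 1173 m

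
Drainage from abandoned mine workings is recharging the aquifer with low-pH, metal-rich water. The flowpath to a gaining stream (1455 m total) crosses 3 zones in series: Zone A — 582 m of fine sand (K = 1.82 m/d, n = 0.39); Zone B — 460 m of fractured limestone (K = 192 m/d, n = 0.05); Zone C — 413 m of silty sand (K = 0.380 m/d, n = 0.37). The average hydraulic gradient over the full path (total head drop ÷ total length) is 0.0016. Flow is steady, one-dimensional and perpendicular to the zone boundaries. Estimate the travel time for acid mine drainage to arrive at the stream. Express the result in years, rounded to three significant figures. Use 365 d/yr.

Continuity: the same q passes through each zone, so ΔH = q·Σ(L_j/K_j) — the zones act as resistances in series.
Σ(L/K) = 582/1.82 + 460/192 + 413/0.380 = 319.8 + 2.396 + 1087 = 1409 d
K_eq = L_total / Σ(L/K) = 1455 / 1409 = 1.033 m/d
q = K_eq · i = 1.033 × 0.0016 = 0.001652 m/d (same in every zone)
Zone A: v = q/n = 0.001652/0.39 = 0.004236 m/d → t_A = 582/0.004236 = 137400 d
Zone B: v = q/n = 0.001652/0.05 = 0.03304 m/d → t_B = 460/0.03304 = 13920 d
Zone C: v = q/n = 0.001652/0.37 = 0.004465 m/d → t_C = 413/0.004465 = 92490 d
Total t = 137400 + 13920 + 92490 = 243800 d
   = 243800 / 365 = 668 yr

668 years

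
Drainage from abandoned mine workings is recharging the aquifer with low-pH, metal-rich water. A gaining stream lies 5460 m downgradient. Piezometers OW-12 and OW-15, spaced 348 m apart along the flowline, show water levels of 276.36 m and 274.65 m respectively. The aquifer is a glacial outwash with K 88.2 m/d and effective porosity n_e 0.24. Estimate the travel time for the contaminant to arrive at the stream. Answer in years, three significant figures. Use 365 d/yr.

Hydraulic gradient i = (276.36 − 274.65) / 348 = 1.71 / 348 = 0.004914
q = Ki = 88.2 × 0.004914 = 0.4334 m/d
Average linear velocity = 0.4334 / 0.24 = 1.806 m/d
t = L / v = 5460 / 1.806 = 3024 d
   = 3024 / 365 = 8.28 yr

8.28 years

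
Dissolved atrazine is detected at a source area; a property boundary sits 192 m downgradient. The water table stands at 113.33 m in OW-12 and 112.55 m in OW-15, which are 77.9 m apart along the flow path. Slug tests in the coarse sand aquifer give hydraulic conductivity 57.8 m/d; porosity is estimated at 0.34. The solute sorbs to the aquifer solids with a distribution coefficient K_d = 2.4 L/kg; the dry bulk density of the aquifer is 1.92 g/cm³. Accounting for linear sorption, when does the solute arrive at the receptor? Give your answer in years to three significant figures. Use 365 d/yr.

Hydraulic gradient i = (113.33 − 112.55) / 77.9 = 0.78 / 77.9 = 0.01001
q = Ki = 57.8 × 0.01001 = 0.5787 m/d
Average linear velocity = 0.5787 / 0.34 = 1.702 m/d
Retardation R = 1 + ρ_b·K_d/n = 1 + 1.92×2.4/0.34 = 14.55
Contaminant velocity v_c = v/R = 1.702/14.55 = 0.1170 m/d
t = L/v_c = 192/0.1170 = 1642 d
   = 1642/365 = 4.50 yr

4.50 years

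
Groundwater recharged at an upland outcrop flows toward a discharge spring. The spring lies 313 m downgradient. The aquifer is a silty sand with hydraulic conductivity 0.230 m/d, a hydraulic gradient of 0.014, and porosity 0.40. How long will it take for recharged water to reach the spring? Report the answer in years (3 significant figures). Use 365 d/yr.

Specific discharge q = 0.230 × 0.014 = 0.003220 m/d
v = Ki/n = 0.230·0.014/0.40 = 0.008050 m/d
t = L / v = 313 / 0.008050 = 38880 d
   = 38880 / 365 = 107 yr

107 years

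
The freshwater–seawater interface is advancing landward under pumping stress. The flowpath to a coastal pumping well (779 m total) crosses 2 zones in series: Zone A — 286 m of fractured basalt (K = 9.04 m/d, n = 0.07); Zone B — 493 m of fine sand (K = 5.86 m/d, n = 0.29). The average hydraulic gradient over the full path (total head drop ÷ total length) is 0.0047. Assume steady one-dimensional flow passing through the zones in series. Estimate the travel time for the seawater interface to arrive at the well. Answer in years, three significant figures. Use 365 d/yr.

Continuity: the same q passes through each zone, so ΔH = q·Σ(L_j/K_j) — the zones act as resistances in series.
Σ(L/K) = 286/9.04 + 493/5.86 = 31.64 + 84.13 = 115.8 d
K_eq = L_total / Σ(L/K) = 779 / 115.8 = 6.729 m/d
q = K_eq · i = 6.729 × 0.0047 = 0.03163 m/d (same in every zone)
Zone A: v = q/n = 0.03163/0.07 = 0.4518 m/d → t_A = 286/0.4518 = 633.0 d
Zone B: v = q/n = 0.03163/0.29 = 0.1091 m/d → t_B = 493/0.1091 = 4521 d
Total t = 633.0 + 4521 = 5154 d
   = 5154 / 365 = 14.1 yr

14.1 years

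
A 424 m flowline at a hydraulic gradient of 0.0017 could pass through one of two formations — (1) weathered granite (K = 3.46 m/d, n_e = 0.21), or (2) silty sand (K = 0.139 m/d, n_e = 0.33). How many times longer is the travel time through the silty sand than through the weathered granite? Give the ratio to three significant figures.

Unit 1 (weathered granite): v = 3.46×0.0017/0.21 = 0.02801 m/d, t = 424/0.02801 = 15140 d
Unit 2 (silty sand): v = 0.139×0.0017/0.33 = 7.161e-4 m/d, t = 424/7.161e-4 = 592100 d
t(silty sand) / t(weathered granite) = 592100/15140 = 39.1

39.1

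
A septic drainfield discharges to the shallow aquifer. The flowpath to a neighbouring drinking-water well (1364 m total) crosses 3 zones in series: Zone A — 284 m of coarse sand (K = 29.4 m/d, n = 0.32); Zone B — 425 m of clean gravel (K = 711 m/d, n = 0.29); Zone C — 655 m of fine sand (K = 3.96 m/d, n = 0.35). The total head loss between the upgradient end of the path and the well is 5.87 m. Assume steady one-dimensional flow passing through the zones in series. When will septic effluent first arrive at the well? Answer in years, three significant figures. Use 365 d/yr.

Continuity: the same q passes through each zone, so ΔH = q·Σ(L_j/K_j) — the zones act as resistances in series.
Σ(L/K) = 284/29.4 + 425/711 + 655/3.96 = 9.660 + 0.5977 + 165.4 = 175.7 d
q = ΔH / Σ(L/K) = 5.87 / 175.7 = 0.03342 m/d (same in every zone)
Zone A: v = q/n = 0.03342/0.32 = 0.1044 m/d → t_A = 284/0.1044 = 2720 d
Zone B: v = q/n = 0.03342/0.29 = 0.1152 m/d → t_B = 425/0.1152 = 3688 d
Zone C: v = q/n = 0.03342/0.35 = 0.09548 m/d → t_C = 655/0.09548 = 6860 d
Total t = 2720 + 3688 + 6860 = 13270 d
   = 13270 / 365 = 36.4 yr

36.4 years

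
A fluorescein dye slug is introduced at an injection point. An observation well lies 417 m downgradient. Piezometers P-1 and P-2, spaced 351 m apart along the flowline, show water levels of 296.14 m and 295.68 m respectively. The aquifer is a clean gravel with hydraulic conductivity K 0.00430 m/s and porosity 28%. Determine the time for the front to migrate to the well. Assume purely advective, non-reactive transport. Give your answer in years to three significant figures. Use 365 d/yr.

Hydraulic gradient i = (296.14 − 295.68) / 351 = 0.46 / 351 = 0.001311
K = 0.00430 m/s × 86400 s/d = 371.5 m/d
q = Ki = 371.5 × 0.001311 = 0.4869 m/d
Average linear velocity = 0.4869 / 0.28 = 1.739 m/d
t = L / v = 417 / 1.739 = 239.8 d
   = 239.8 / 365 = 0.657 yr

0.657 years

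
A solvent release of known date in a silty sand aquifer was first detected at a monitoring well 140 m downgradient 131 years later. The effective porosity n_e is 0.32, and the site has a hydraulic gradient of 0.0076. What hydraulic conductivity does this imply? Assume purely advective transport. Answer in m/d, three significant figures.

0.123 m/d

t = 131 years = 47820 d
v = L / t = 140 / 47820 = 0.002928 m/d
K = v · n / i = 0.002928 × 0.32 / 0.0076 = 0.123 m/d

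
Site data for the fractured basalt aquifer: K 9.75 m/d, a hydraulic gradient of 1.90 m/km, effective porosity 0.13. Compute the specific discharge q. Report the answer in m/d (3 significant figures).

Darcy flux q = K·i = 9.75 × 0.0019 = 0.01853 m/d

0.0185 m/d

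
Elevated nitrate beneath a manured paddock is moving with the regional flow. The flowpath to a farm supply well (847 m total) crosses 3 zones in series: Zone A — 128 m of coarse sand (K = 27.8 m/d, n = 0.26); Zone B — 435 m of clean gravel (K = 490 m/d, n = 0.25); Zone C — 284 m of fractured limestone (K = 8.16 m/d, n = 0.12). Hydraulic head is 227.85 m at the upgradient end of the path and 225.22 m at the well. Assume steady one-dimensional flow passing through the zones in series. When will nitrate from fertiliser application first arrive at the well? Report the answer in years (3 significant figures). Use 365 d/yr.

Total head drop ΔH = 227.85 − 225.22 = 2.63 m
Steady 1-D flow in series ⇒ the Darcy flux q is identical in every zone and the zone head losses add (resistances L/K in series).
Σ(L/K) = 128/27.8 + 435/490 + 284/8.16 = 4.604 + 0.8878 + 34.80 = 40.30 d
q = ΔH / Σ(L/K) = 2.63 / 40.30 = 0.06527 m/d (same in every zone)
Zone A: v = q/n = 0.06527/0.26 = 0.2510 m/d → t_A = 128/0.2510 = 509.9 d
Zone B: v = q/n = 0.06527/0.25 = 0.2611 m/d → t_B = 435/0.2611 = 1666 d
Zone C: v = q/n = 0.06527/0.12 = 0.5439 m/d → t_C = 284/0.5439 = 522.2 d
Total t = 509.9 + 1666 + 522.2 = 2698 d
   = 2698 / 365 = 7.39 yr

7.39 years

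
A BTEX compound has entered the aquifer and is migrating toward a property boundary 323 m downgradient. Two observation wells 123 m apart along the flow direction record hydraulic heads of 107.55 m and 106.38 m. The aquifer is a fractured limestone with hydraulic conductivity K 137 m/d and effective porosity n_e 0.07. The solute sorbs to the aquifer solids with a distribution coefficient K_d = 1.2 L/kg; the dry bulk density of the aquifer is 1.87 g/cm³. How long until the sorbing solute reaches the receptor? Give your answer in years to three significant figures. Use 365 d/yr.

1.57 years

Hydraulic gradient i = (107.55 − 106.38) / 123 = 1.17 / 123 = 0.009512
Darcy flux q = K·i = 137 × 0.009512 = 1.303 m/d
v = Ki/n = 137·0.009512/0.07 = 18.62 m/d
Retardation R = 1 + ρ_b·K_d/n = 1 + 1.87×1.2/0.07 = 33.06
Contaminant velocity v_c = v/R = 18.62/33.06 = 0.5632 m/d
t = L/v_c = 323/0.5632 = 573.5 d
   = 573.5/365 = 1.57 yr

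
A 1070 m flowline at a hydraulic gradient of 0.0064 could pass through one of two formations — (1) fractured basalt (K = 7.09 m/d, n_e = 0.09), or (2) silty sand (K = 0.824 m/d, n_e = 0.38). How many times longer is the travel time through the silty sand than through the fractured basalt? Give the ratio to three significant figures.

36.3

Unit 1 (fractured basalt): v = 7.09×0.0064/0.09 = 0.5042 m/d, t = 1070/0.5042 = 2122 d
Unit 2 (silty sand): v = 0.824×0.0064/0.38 = 0.01388 m/d, t = 1070/0.01388 = 77100 d
t(silty sand) / t(fractured basalt) = 77100/2122 = 36.3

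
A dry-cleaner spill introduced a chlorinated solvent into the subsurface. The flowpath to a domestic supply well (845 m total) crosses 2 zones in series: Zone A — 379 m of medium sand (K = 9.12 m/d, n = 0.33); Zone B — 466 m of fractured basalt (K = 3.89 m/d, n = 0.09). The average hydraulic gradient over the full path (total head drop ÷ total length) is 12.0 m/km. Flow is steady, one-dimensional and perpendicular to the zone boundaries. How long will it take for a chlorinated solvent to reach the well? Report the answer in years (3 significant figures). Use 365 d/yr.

For zones in series the flux q is common to all zones; the equivalent conductivity is the harmonic (thickness-weighted) mean, K_eq = L_total / Σ(L_j/K_j).
Σ(L/K) = 379/9.12 + 466/3.89 = 41.56 + 119.8 = 161.4 d
K_eq = L_total / Σ(L/K) = 845 / 161.4 = 5.237 m/d
q = K_eq · i = 5.237 × 0.012 = 0.06284 m/d (same in every zone)
Zone A: v = q/n = 0.06284/0.33 = 0.1904 m/d → t_A = 379/0.1904 = 1990 d
Zone B: v = q/n = 0.06284/0.09 = 0.6983 m/d → t_B = 466/0.6983 = 667.4 d
Total t = 1990 + 667.4 = 2658 d
   = 2658 / 365 = 7.28 yr

7.28 years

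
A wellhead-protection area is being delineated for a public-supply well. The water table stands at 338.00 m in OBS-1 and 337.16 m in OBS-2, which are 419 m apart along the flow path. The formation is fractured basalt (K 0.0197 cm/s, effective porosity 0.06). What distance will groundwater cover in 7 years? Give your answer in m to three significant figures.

1450 m

Hydraulic gradient i = (338.00 − 337.16) / 419 = 0.84 / 419 = 0.002005
K = 0.0197 cm/s × 864 = 17.02 m/d
q = Ki = 17.02 × 0.002005 = 0.03412 m/d
v = Ki/n = 17.02·0.002005/0.06 = 0.5687 m/d
T = 7 yr × 365 = 2555 d
L = v × T = 0.5687 × 2555 = 1453 m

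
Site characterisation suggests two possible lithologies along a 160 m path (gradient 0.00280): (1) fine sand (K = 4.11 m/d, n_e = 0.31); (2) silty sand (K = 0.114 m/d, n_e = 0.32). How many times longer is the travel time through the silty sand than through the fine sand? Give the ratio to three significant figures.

Unit 1 (fine sand): v = 4.11×0.0028/0.31 = 0.03712 m/d, t = 160/0.03712 = 4310 d
Unit 2 (silty sand): v = 0.114×0.0028/0.32 = 9.975e-4 m/d, t = 160/9.975e-4 = 160400 d
t(silty sand) / t(fine sand) = 160400/4310 = 37.2

37.2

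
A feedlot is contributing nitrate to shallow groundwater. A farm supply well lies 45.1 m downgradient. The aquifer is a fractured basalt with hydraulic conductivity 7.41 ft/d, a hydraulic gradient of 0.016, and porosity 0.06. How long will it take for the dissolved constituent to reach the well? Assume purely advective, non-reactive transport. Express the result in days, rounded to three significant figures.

K = 7.41 ft/d × 0.3048 = 2.259 m/d
q = Ki = 2.259 × 0.016 = 0.03614 m/d
v = Ki/n = 2.259·0.016/0.06 = 0.6023 m/d
t = L / v = 45.1 / 0.6023 = 74.88 d

74.9 days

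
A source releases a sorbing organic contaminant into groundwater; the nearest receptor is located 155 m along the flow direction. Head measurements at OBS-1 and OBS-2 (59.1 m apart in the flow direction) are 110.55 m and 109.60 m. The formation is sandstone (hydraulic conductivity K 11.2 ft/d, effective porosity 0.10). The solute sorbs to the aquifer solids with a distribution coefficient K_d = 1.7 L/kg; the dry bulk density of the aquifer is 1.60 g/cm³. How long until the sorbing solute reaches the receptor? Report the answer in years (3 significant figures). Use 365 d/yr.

Hydraulic gradient i = (110.55 − 109.60) / 59.1 = 0.95 / 59.1 = 0.01607
K = 11.2 ft/d × 0.3048 = 3.414 m/d
q = Ki = 3.414 × 0.01607 = 0.05487 m/d
Seepage velocity v = q / n = 0.05487 / 0.10 = 0.5487 m/d
Retardation R = 1 + ρ_b·K_d/n = 1 + 1.60×1.7/0.10 = 28.20
Contaminant velocity v_c = v/R = 0.5487/28.20 = 0.01946 m/d
t = L/v_c = 155/0.01946 = 7965 d
   = 7965/365 = 21.8 yr

21.8 years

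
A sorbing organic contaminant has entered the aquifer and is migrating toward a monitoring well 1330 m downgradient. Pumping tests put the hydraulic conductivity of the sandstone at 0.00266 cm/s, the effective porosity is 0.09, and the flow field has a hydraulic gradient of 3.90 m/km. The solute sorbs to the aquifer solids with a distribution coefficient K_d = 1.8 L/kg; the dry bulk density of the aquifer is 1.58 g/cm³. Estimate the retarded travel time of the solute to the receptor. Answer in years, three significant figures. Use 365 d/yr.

1190 years

K = 0.00266 cm/s × 864 = 2.298 m/d
q = Ki = 2.298 × 0.0039 = 0.008963 m/d
v_s = q/n_e = 0.008963/0.09 = 0.09959 m/d
Retardation R = 1 + ρ_b·K_d/n = 1 + 1.58×1.8/0.09 = 32.60
Contaminant velocity v_c = v/R = 0.09959/32.60 = 0.003055 m/d
t = L/v_c = 1330/0.003055 = 435400 d
   = 435400/365 = 1190 yr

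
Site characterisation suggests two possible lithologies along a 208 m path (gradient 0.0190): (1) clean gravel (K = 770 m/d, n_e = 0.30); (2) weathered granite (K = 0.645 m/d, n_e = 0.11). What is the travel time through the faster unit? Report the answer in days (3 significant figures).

Unit 1 (clean gravel): v = 770×0.019/0.30 = 48.77 m/d, t = 208/48.77 = 4.265 d
Unit 2 (weathered granite): v = 0.645×0.019/0.11 = 0.1114 m/d, t = 208/0.1114 = 1867 d
Faster unit: t = 4.27 d

4.27 days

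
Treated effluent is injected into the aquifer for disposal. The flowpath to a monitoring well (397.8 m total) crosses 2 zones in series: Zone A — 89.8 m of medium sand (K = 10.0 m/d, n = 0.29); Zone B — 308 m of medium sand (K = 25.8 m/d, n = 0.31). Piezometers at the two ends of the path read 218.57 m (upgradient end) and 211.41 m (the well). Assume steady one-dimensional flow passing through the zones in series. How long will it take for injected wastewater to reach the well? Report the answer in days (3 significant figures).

Total head drop ΔH = 218.57 − 211.41 = 7.16 m
Steady 1-D flow in series ⇒ the Darcy flux q is identical in every zone and the zone head losses add (resistances L/K in series).
Σ(L/K) = 89.8/10.0 + 308/25.8 = 8.980 + 11.94 = 20.92 d
q = ΔH / Σ(L/K) = 7.16 / 20.92 = 0.3423 m/d (same in every zone)
Zone A: v = q/n = 0.3423/0.29 = 1.180 m/d → t_A = 89.8/1.180 = 76.08 d
Zone B: v = q/n = 0.3423/0.31 = 1.104 m/d → t_B = 308/1.104 = 278.9 d
Total t = 76.08 + 278.9 = 355.0 d

355 days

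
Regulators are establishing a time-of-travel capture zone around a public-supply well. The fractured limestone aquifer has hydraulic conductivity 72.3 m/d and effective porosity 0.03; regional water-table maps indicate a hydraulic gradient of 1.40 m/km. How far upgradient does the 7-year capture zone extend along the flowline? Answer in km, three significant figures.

8.62 km

Darcy flux q = K·i = 72.3 × 0.0014 = 0.1012 m/d
Seepage velocity v = q / n = 0.1012 / 0.03 = 3.374 m/d
T = 7 yr × 365 = 2555 d
L = v × T = 3.374 × 2555 = 8621 m
   = 8.62 km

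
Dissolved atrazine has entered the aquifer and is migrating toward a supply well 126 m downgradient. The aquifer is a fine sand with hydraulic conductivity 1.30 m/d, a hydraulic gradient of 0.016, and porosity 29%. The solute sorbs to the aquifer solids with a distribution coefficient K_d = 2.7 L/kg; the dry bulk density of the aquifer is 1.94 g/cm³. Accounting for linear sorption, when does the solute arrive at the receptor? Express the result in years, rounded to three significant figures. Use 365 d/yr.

91.7 years

Specific discharge q = 1.30 × 0.016 = 0.02080 m/d
v_s = q/n_e = 0.02080/0.29 = 0.07172 m/d
Retardation R = 1 + ρ_b·K_d/n = 1 + 1.94×2.7/0.29 = 19.06
Contaminant velocity v_c = v/R = 0.07172/19.06 = 0.003763 m/d
t = L/v_c = 126/0.003763 = 33490 d
   = 33490/365 = 91.7 yr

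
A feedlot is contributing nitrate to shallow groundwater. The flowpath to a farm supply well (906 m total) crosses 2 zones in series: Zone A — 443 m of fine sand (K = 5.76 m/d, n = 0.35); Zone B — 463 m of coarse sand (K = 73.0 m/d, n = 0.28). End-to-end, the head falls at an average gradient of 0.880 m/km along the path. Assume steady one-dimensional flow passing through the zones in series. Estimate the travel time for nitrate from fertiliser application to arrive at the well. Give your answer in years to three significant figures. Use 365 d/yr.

Continuity: the same q passes through each zone, so ΔH = q·Σ(L_j/K_j) — the zones act as resistances in series.
Σ(L/K) = 443/5.76 + 463/73.0 = 76.91 + 6.342 = 83.25 d
K_eq = L_total / Σ(L/K) = 906 / 83.25 = 10.88 m/d
q = K_eq · i = 10.88 × 8.8e-4 = 0.009577 m/d (same in every zone)
Zone A: v = q/n = 0.009577/0.35 = 0.02736 m/d → t_A = 443/0.02736 = 16190 d
Zone B: v = q/n = 0.009577/0.28 = 0.03420 m/d → t_B = 463/0.03420 = 13540 d
Total t = 16190 + 13540 = 29730 d
   = 29730 / 365 = 81.4 yr

81.4 years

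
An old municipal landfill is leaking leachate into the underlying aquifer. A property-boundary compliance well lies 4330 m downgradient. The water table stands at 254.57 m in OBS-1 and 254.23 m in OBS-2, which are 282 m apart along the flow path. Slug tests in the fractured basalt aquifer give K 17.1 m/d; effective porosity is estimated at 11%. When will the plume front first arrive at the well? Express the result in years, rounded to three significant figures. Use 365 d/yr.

63.3 years

Hydraulic gradient i = (254.57 − 254.23) / 282 = 0.34 / 282 = 0.001206
q = Ki = 17.1 × 0.001206 = 0.02062 m/d
Seepage velocity v = q / n = 0.02062 / 0.11 = 0.1874 m/d
t = L / v = 4330 / 0.1874 = 23100 d
   = 23100 / 365 = 63.3 yr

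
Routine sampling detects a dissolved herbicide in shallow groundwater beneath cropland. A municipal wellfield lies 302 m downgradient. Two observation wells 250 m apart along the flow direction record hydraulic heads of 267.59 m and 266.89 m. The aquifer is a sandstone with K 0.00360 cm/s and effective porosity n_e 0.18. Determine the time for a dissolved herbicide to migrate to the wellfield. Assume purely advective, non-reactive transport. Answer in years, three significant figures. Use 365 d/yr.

Hydraulic gradient i = (267.59 − 266.89) / 250 = 0.70 / 250 = 0.002800
K = 0.00360 cm/s × 864 = 3.110 m/d
q = Ki = 3.110 × 0.002800 = 0.008709 m/d
Seepage velocity v = q / n = 0.008709 / 0.18 = 0.04838 m/d
t = L / v = 302 / 0.04838 = 6242 d
   = 6242 / 365 = 17.1 yr

17.1 years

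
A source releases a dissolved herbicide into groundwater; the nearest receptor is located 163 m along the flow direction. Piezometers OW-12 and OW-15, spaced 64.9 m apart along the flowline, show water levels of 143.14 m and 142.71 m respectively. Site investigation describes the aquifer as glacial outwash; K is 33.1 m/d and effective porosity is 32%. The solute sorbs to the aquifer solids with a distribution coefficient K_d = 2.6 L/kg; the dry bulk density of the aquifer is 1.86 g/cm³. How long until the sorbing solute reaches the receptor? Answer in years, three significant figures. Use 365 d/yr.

Hydraulic gradient i = (143.14 − 142.71) / 64.9 = 0.43 / 64.9 = 0.006626
Specific discharge q = 33.1 × 0.006626 = 0.2193 m/d
v = Ki/n = 33.1·0.006626/0.32 = 0.6853 m/d
Retardation R = 1 + ρ_b·K_d/n = 1 + 1.86×2.6/0.32 = 16.11
Contaminant velocity v_c = v/R = 0.6853/16.11 = 0.04253 m/d
t = L/v_c = 163/0.04253 = 3832 d
   = 3832/365 = 10.5 yr

10.5 years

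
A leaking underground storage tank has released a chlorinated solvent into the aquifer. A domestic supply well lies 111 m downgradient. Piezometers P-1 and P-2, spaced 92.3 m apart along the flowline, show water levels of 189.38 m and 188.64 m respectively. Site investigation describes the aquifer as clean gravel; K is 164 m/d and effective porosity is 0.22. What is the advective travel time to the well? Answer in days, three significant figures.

Hydraulic gradient i = (189.38 − 188.64) / 92.3 = 0.74 / 92.3 = 0.008017
Specific discharge q = 164 × 0.008017 = 1.315 m/d
Average linear velocity = 1.315 / 0.22 = 5.977 m/d
t = L / v = 111 / 5.977 = 18.57 d

18.6 days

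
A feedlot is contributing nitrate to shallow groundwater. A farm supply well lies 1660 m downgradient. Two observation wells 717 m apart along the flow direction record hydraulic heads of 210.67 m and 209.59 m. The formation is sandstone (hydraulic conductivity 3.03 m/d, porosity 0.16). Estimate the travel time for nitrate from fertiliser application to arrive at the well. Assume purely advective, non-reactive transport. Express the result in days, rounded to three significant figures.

Hydraulic gradient i = (210.67 − 209.59) / 717 = 1.08 / 717 = 0.001506
Specific discharge q = 3.03 × 0.001506 = 0.004564 m/d
v = Ki/n = 3.03·0.001506/0.16 = 0.02853 m/d
t = L / v = 1660 / 0.02853 = 58190 d

58200 days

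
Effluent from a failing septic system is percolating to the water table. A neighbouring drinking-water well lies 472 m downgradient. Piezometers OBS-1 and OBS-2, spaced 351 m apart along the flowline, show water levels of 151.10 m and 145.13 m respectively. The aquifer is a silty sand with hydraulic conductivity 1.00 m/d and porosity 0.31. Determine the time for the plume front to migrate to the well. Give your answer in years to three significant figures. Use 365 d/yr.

23.6 years

Hydraulic gradient i = (151.10 − 145.13) / 351 = 5.97 / 351 = 0.01701
Specific discharge q = 1.00 × 0.01701 = 0.01701 m/d
Average linear velocity = 0.01701 / 0.31 = 0.05487 m/d
t = L / v = 472 / 0.05487 = 8603 d
   = 8603 / 365 = 23.6 yr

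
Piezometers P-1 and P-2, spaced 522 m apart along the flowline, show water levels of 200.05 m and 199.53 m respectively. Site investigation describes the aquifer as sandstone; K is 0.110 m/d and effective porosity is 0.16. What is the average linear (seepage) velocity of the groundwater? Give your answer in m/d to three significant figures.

Hydraulic gradient i = (200.05 − 199.53) / 522 = 0.52 / 522 = 9.962e-4
Darcy flux q = K·i = 0.110 × 9.962e-4 = 1.096e-4 m/d
v = Ki/n = 0.110·9.962e-4/0.16 = 6.849e-4 m/d

6.85e-4 m/d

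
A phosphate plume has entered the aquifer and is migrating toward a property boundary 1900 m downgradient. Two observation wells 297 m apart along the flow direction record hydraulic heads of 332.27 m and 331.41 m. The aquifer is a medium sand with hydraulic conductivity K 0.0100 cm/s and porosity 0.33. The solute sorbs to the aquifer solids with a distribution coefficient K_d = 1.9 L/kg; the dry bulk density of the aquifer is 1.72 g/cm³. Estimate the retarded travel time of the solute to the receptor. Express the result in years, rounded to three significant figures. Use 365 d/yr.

Hydraulic gradient i = (332.27 − 331.41) / 297 = 0.86 / 297 = 0.002896
K = 0.0100 cm/s × 864 = 8.640 m/d
Darcy flux q = K·i = 8.640 × 0.002896 = 0.02502 m/d
v_s = q/n_e = 0.02502/0.33 = 0.07581 m/d
Retardation R = 1 + ρ_b·K_d/n = 1 + 1.72×1.9/0.33 = 10.90
Contaminant velocity v_c = v/R = 0.07581/10.90 = 0.006953 m/d
t = L/v_c = 1900/0.006953 = 273200 d
   = 273200/365 = 749 yr

749 years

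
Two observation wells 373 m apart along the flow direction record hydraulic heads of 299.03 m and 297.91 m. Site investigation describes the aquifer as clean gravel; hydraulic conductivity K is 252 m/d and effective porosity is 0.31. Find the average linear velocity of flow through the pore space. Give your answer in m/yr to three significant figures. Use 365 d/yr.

Hydraulic gradient i = (299.03 − 297.91) / 373 = 1.12 / 373 = 0.003003
Darcy flux q = K·i = 252 × 0.003003 = 0.7567 m/d
v = Ki/n = 252·0.003003/0.31 = 2.441 m/d
   = 2.441 × 365 = 891 m/yr

891 m/yr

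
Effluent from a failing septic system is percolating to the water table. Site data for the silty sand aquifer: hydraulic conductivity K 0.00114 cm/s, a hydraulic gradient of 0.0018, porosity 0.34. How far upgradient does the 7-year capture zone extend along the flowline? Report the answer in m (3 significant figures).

13.3 m

K = 0.00114 cm/s × 864 = 0.9850 m/d
Darcy flux q = K·i = 0.9850 × 0.0018 = 0.001773 m/d
Seepage velocity v = q / n = 0.001773 / 0.34 = 0.005214 m/d
T = 7 yr × 365 = 2555 d
L = v × T = 0.005214 × 2555 = 13.32 m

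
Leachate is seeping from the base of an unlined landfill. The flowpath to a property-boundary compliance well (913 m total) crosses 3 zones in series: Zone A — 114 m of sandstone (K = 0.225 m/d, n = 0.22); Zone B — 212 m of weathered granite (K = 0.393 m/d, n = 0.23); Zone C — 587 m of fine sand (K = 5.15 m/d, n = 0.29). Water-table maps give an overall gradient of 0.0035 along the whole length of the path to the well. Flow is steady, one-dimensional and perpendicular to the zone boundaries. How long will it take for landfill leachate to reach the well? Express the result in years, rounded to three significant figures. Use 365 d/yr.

For zones in series the flux q is common to all zones; the equivalent conductivity is the harmonic (thickness-weighted) mean, K_eq = L_total / Σ(L_j/K_j).
Σ(L/K) = 114/0.225 + 212/0.393 + 587/5.15 = 506.7 + 539.4 + 114.0 = 1160 d
K_eq = L_total / Σ(L/K) = 913 / 1160 = 0.7870 m/d
q = K_eq · i = 0.7870 × 0.0035 = 0.002755 m/d (same in every zone)
Zone A: v = q/n = 0.002755/0.22 = 0.01252 m/d → t_A = 114/0.01252 = 9105 d
Zone B: v = q/n = 0.002755/0.23 = 0.01198 m/d → t_B = 212/0.01198 = 17700 d
Zone C: v = q/n = 0.002755/0.29 = 0.009498 m/d → t_C = 587/0.009498 = 61800 d
Total t = 9105 + 17700 + 61800 = 88610 d
   = 88610 / 365 = 243 yr

243 years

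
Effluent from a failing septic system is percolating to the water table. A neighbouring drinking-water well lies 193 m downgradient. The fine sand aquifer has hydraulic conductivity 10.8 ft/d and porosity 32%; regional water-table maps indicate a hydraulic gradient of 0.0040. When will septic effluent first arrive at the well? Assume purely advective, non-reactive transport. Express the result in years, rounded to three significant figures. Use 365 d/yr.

K = 10.8 ft/d × 0.3048 = 3.292 m/d
q = Ki = 3.292 × 0.0040 = 0.01317 m/d
v_s = q/n_e = 0.01317/0.32 = 0.04115 m/d
t = L / v = 193 / 0.04115 = 4690 d
   = 4690 / 365 = 12.9 yr

12.9 years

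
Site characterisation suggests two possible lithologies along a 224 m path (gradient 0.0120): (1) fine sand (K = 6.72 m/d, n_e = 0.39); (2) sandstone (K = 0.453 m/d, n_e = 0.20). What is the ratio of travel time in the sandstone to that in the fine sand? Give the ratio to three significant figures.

7.61

Unit 1 (fine sand): v = 6.72×0.012/0.39 = 0.2068 m/d, t = 224/0.2068 = 1083 d
Unit 2 (sandstone): v = 0.453×0.012/0.20 = 0.02718 m/d, t = 224/0.02718 = 8241 d
t(sandstone) / t(fine sand) = 8241/1083 = 7.61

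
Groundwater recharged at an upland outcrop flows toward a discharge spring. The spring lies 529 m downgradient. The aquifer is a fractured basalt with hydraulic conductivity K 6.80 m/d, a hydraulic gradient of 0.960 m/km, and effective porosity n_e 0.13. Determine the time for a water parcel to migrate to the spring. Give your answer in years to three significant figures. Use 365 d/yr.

Specific discharge q = 6.80 × 9.6e-4 = 0.006528 m/d
Seepage velocity v = q / n = 0.006528 / 0.13 = 0.05022 m/d
t = L / v = 529 / 0.05022 = 10530 d
   = 10530 / 365 = 28.9 yr

28.9 years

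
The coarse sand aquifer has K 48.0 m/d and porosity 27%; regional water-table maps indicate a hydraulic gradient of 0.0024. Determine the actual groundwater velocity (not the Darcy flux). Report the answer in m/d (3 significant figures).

Specific discharge q = 48.0 × 0.0024 = 0.1152 m/d
Average linear velocity = 0.1152 / 0.27 = 0.4267 m/d

0.427 m/d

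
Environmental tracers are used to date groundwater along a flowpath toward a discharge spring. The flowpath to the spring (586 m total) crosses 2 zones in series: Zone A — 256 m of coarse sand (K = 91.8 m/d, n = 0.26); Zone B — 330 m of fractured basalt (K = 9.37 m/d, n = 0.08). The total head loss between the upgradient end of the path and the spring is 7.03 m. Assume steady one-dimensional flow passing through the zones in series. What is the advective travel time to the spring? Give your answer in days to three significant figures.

Continuity: the same q passes through each zone, so ΔH = q·Σ(L_j/K_j) — the zones act as resistances in series.
Σ(L/K) = 256/91.8 + 330/9.37 = 2.789 + 35.22 = 38.01 d
q = ΔH / Σ(L/K) = 7.03 / 38.01 = 0.1850 m/d (same in every zone)
Zone A: v = q/n = 0.1850/0.26 = 0.7114 m/d → t_A = 256/0.7114 = 359.9 d
Zone B: v = q/n = 0.1850/0.08 = 2.312 m/d → t_B = 330/2.312 = 142.7 d
Total t = 359.9 + 142.7 = 502.6 d

503 days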